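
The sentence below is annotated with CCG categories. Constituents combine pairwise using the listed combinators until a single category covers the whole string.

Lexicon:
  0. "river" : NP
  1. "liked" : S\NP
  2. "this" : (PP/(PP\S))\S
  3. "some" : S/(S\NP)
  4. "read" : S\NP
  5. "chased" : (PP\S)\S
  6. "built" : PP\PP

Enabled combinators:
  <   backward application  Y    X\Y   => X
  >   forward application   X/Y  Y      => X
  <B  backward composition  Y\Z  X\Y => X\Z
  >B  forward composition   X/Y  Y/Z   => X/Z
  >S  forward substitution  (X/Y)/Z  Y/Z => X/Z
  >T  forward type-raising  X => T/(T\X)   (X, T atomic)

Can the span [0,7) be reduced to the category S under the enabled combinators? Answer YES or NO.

NO

NP S\NP (PP/(PP\S))\S S/(S\NP) S\NP (PP\S)\S PP\PP
CKY chart[0,7] = {N/(N\PP), NP/(NP\PP), PP, PP/(PP\PP), S/(S\PP)}; S ∉ chart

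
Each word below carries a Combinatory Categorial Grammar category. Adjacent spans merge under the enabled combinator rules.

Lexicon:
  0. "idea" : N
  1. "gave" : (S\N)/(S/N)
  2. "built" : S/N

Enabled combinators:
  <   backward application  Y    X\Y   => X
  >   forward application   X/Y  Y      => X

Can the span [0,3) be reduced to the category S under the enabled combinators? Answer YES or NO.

YES

[0,3] S   <
  [0,1] "idea" : N
  [1,3] S\N   >
    [1,2] "gave" : (S\N)/(S/N)
    [2,3] "built" : S/N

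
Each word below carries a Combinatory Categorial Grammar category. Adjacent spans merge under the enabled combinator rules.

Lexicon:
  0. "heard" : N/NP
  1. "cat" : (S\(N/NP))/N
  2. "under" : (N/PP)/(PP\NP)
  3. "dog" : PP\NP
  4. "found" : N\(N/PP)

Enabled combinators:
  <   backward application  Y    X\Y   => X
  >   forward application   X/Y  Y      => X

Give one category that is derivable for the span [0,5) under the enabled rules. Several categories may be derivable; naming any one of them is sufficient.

[0,5] S   <
  [0,1] "heard" : N/NP
  [1,5] S\(N/NP)   >
    [1,2] "cat" : (S\(N/NP))/N
    [2,5] N   <
      [2,4] N/PP   >
        [2,3] "under" : (N/PP)/(PP\NP)
        [3,4] "dog" : PP\NP
      [4,5] "found" : N\(N/PP)

S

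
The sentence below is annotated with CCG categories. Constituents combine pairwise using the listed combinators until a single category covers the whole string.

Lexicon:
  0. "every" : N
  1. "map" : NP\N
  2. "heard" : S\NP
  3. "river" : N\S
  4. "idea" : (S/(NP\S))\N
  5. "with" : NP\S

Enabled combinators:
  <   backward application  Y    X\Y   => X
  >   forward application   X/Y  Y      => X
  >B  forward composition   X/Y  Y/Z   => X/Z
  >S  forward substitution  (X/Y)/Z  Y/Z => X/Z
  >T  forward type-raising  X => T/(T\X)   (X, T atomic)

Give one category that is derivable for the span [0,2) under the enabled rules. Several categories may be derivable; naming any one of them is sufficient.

[0,6] S   >
  [0,5] S/(NP\S)   <
    [0,4] N   <
      [0,3] S   <
        [0,2] NP   <
          [0,1] "every" : N
          [1,2] "map" : NP\N
        [2,3] "heard" : S\NP
      [3,4] "river" : N\S
    [4,5] "idea" : (S/(NP\S))\N
  [5,6] "with" : NP\S

NP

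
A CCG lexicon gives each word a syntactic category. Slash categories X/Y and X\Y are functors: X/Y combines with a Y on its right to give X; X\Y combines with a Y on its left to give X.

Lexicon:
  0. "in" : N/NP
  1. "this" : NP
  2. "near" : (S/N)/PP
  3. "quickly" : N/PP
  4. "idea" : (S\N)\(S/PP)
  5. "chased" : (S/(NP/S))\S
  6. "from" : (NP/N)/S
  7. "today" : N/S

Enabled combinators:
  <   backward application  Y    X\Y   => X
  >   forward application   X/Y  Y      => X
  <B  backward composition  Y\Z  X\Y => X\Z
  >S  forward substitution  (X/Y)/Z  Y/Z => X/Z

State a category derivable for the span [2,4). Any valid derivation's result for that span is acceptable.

S/PP

[0,8] S   >
  [0,6] S/(NP/S)   <
    [0,5] S   <
      [0,2] N   >
        [0,1] "in" : N/NP
        [1,2] "this" : NP
      [2,5] S\N   <
        [2,4] S/PP   >S
          [2,3] "near" : (S/N)/PP
          [3,4] "quickly" : N/PP
        [4,5] "idea" : (S\N)\(S/PP)
    [5,6] "chased" : (S/(NP/S))\S
  [6,8] NP/S   >S
    [6,7] "from" : (NP/N)/S
    [7,8] "today" : N/S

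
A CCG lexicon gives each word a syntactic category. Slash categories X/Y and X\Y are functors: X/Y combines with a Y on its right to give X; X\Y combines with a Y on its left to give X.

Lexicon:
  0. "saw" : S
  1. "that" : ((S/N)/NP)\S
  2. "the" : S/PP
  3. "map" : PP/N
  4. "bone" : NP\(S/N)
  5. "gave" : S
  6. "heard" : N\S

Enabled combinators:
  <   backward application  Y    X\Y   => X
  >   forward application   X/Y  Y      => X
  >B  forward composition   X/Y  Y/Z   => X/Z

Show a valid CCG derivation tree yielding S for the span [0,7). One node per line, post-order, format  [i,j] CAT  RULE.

[0,7] S   >
  [0,5] S/N   >
    [0,2] (S/N)/NP   <
      [0,1] "saw" : S
      [1,2] "that" : ((S/N)/NP)\S
    [2,5] NP   <
      [2,4] S/N   >B
        [2,3] "the" : S/PP
        [3,4] "map" : PP/N
      [4,5] "bone" : NP\(S/N)
  [5,7] N   <
    [5,6] "gave" : S
    [6,7] "heard" : N\S

[0,1] S  lex  "saw"
[1,2] ((S/N)/NP)\S  lex  "that"
[0,2] (S/N)/NP  <  k=1
[2,3] S/PP  lex  "the"
[3,4] PP/N  lex  "map"
[2,4] S/N  >B  k=3
[4,5] NP\(S/N)  lex  "bone"
[2,5] NP  <  k=4
[0,5] S/N  >  k=2
[5,6] S  lex  "gave"
[6,7] N\S  lex  "heard"
[5,7] N  <  k=6
[0,7] S  >  k=5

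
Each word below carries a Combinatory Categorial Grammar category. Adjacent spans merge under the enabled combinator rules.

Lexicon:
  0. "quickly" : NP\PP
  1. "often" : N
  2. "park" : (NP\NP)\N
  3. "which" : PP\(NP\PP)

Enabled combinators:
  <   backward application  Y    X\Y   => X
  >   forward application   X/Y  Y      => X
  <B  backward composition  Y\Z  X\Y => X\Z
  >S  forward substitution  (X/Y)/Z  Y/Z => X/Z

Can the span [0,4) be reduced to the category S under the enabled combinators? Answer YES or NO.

NP\PP N (NP\NP)\N PP\(NP\PP)
CKY chart[0,4] = {PP}; S ∉ chart

NO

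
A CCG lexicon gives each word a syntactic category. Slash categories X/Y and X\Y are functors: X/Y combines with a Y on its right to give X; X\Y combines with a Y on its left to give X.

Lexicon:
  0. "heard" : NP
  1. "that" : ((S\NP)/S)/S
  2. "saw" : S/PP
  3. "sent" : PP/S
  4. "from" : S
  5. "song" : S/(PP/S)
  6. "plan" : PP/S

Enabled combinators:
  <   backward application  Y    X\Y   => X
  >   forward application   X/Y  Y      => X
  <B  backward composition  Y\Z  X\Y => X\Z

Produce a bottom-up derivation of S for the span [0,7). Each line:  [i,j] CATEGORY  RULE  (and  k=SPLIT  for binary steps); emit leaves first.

[0,1] NP  lex  "heard"
[1,2] ((S\NP)/S)/S  lex  "that"
[2,3] S/PP  lex  "saw"
[3,4] PP/S  lex  "sent"
[4,5] S  lex  "from"
[3,5] PP  >  k=4
[2,5] S  >  k=3
[1,5] (S\NP)/S  >  k=2
[5,6] S/(PP/S)  lex  "song"
[6,7] PP/S  lex  "plan"
[5,7] S  >  k=6
[1,7] S\NP  >  k=5
[0,7] S  <  k=1

[0,7] S   <
  [0,1] "heard" : NP
  [1,7] S\NP   >
    [1,5] (S\NP)/S   >
      [1,2] "that" : ((S\NP)/S)/S
      [2,5] S   >
        [2,3] "saw" : S/PP
        [3,5] PP   >
          [3,4] "sent" : PP/S
          [4,5] "from" : S
    [5,7] S   >
      [5,6] "song" : S/(PP/S)
      [6,7] "plan" : PP/S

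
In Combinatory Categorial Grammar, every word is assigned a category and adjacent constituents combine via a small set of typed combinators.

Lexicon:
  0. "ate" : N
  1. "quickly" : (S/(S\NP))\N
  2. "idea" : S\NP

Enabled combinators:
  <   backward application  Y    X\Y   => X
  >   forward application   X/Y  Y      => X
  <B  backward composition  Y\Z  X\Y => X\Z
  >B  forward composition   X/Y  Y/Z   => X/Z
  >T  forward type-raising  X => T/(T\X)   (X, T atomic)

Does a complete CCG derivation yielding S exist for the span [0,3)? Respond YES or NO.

[0,3] S   >
  [0,2] S/(S\NP)   <
    [0,1] "ate" : N
    [1,2] "quickly" : (S/(S\NP))\N
  [2,3] "idea" : S\NP

YES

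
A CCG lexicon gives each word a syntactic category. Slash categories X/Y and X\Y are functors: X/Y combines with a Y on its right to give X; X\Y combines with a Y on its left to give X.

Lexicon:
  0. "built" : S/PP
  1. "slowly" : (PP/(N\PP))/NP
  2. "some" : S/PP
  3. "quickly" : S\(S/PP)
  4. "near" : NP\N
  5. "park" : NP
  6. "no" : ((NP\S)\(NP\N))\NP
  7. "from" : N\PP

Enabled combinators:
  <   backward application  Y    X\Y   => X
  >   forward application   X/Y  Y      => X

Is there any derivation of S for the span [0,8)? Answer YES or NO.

YES

[0,8] S   >
  [0,1] "built" : S/PP
  [1,8] PP   >
    [1,7] PP/(N\PP)   >
      [1,2] "slowly" : (PP/(N\PP))/NP
      [2,7] NP   <
        [2,4] S   <
          [2,3] "some" : S/PP
          [3,4] "quickly" : S\(S/PP)
        [4,7] NP\S   <
          [4,5] "near" : NP\N
          [5,7] (NP\S)\(NP\N)   <
            [5,6] "park" : NP
            [6,7] "no" : ((NP\S)\(NP\N))\NP
    [7,8] "from" : N\PP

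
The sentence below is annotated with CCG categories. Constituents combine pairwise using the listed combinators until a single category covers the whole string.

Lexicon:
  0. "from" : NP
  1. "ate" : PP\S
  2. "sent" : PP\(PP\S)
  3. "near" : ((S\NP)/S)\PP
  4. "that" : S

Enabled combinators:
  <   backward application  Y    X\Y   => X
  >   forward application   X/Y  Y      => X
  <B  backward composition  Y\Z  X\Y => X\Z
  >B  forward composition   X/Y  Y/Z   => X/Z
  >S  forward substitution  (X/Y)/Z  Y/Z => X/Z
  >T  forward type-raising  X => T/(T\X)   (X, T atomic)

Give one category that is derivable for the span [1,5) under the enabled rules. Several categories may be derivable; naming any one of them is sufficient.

S\NP

[0,5] S   <
  [0,1] "from" : NP
  [1,5] S\NP   >
    [1,4] (S\NP)/S   <
      [1,3] PP   <
        [1,2] "ate" : PP\S
        [2,3] "sent" : PP\(PP\S)
      [3,4] "near" : ((S\NP)/S)\PP
    [4,5] "that" : S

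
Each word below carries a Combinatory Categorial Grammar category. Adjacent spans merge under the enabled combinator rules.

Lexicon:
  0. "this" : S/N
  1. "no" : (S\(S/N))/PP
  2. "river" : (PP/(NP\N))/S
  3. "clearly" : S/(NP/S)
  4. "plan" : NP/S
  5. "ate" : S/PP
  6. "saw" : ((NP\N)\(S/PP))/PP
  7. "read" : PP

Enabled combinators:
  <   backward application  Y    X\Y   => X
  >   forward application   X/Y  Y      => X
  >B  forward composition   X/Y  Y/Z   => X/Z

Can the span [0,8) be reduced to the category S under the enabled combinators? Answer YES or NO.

[0,8] S   <
  [0,1] "this" : S/N
  [1,8] S\(S/N)   >
    [1,2] "no" : (S\(S/N))/PP
    [2,8] PP   >
      [2,5] PP/(NP\N)   >
        [2,3] "river" : (PP/(NP\N))/S
        [3,5] S   >
          [3,4] "clearly" : S/(NP/S)
          [4,5] "plan" : NP/S
      [5,8] NP\N   <
        [5,6] "ate" : S/PP
        [6,8] (NP\N)\(S/PP)   >
          [6,7] "saw" : ((NP\N)\(S/PP))/PP
          [7,8] "read" : PP

YES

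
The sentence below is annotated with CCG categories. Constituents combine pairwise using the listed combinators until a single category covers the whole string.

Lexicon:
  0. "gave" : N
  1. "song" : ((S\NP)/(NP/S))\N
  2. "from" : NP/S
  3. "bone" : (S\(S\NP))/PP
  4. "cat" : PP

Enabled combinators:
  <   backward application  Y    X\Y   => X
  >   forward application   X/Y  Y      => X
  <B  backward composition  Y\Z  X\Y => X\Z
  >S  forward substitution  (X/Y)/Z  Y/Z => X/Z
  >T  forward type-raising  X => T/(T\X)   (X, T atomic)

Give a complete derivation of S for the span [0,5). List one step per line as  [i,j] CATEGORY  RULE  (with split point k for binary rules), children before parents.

[0,5] S   <
  [0,3] S\NP   >
    [0,2] (S\NP)/(NP/S)   <
      [0,1] "gave" : N
      [1,2] "song" : ((S\NP)/(NP/S))\N
    [2,3] "from" : NP/S
  [3,5] S\(S\NP)   >
    [3,4] "bone" : (S\(S\NP))/PP
    [4,5] "cat" : PP

[0,1] N  lex  "gave"
[1,2] ((S\NP)/(NP/S))\N  lex  "song"
[0,2] (S\NP)/(NP/S)  <  k=1
[2,3] NP/S  lex  "from"
[0,3] S\NP  >  k=2
[3,4] (S\(S\NP))/PP  lex  "bone"
[4,5] PP  lex  "cat"
[3,5] S\(S\NP)  >  k=4
[0,5] S  <  k=3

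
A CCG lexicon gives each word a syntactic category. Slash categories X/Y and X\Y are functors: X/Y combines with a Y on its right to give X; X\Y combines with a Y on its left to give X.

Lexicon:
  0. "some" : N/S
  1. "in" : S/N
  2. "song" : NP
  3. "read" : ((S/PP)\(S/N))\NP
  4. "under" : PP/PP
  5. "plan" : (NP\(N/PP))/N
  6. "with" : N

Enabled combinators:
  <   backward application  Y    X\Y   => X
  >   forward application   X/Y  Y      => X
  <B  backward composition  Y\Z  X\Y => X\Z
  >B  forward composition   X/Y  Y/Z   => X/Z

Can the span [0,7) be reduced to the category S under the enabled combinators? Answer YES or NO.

N/S S/N NP ((S/PP)\(S/N))\NP PP/PP (NP\(N/PP))/N N
CKY chart[0,7] = {NP}; S ∉ chart

NO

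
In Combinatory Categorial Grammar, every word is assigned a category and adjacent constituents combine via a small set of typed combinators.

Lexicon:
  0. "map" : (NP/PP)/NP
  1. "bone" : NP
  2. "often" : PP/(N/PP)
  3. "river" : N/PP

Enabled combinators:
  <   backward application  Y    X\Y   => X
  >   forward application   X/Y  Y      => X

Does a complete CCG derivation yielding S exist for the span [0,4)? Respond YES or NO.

(NP/PP)/NP NP PP/(N/PP) N/PP
CKY chart[0,4] = {NP}; S ∉ chart

NO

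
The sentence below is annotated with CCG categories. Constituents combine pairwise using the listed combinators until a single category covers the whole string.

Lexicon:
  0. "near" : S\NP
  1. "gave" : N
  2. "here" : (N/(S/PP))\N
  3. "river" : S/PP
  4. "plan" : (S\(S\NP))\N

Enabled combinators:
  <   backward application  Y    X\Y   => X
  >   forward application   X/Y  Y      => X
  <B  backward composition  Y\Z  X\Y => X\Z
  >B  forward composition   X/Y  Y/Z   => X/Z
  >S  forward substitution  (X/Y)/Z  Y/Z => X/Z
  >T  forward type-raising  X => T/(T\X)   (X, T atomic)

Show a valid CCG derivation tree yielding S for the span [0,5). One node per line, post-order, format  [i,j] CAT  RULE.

[0,1] S\NP  lex  "near"
[1,2] N  lex  "gave"
[2,3] (N/(S/PP))\N  lex  "here"
[1,3] N/(S/PP)  <  k=2
[3,4] S/PP  lex  "river"
[1,4] N  >  k=3
[4,5] (S\(S\NP))\N  lex  "plan"
[1,5] S\(S\NP)  <  k=4
[0,5] S  <  k=1

[0,5] S   <
  [0,1] "near" : S\NP
  [1,5] S\(S\NP)   <
    [1,4] N   >
      [1,3] N/(S/PP)   <
        [1,2] "gave" : N
        [2,3] "here" : (N/(S/PP))\N
      [3,4] "river" : S/PP
    [4,5] "plan" : (S\(S\NP))\N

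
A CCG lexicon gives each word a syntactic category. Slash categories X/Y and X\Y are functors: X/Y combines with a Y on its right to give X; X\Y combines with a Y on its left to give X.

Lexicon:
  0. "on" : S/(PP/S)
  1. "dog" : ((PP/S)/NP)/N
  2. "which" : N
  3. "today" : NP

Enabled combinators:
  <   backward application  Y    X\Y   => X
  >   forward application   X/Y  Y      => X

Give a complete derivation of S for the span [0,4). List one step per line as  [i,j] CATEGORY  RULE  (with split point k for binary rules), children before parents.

[0,4] S   >
  [0,1] "on" : S/(PP/S)
  [1,4] PP/S   >
    [1,3] (PP/S)/NP   >
      [1,2] "dog" : ((PP/S)/NP)/N
      [2,3] "which" : N
    [3,4] "today" : NP

[0,1] S/(PP/S)  lex  "on"
[1,2] ((PP/S)/NP)/N  lex  "dog"
[2,3] N  lex  "which"
[1,3] (PP/S)/NP  >  k=2
[3,4] NP  lex  "today"
[1,4] PP/S  >  k=3
[0,4] S  >  k=1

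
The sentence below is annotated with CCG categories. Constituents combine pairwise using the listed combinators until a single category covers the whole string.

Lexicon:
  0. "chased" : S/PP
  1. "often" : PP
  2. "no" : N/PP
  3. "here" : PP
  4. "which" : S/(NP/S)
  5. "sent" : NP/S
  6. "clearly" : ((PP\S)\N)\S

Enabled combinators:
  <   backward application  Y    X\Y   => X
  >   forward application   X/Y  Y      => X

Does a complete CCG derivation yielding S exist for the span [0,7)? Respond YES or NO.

S/PP PP N/PP PP S/(NP/S) NP/S ((PP\S)\N)\S
CKY chart[0,7] = {PP}; S ∉ chart

NO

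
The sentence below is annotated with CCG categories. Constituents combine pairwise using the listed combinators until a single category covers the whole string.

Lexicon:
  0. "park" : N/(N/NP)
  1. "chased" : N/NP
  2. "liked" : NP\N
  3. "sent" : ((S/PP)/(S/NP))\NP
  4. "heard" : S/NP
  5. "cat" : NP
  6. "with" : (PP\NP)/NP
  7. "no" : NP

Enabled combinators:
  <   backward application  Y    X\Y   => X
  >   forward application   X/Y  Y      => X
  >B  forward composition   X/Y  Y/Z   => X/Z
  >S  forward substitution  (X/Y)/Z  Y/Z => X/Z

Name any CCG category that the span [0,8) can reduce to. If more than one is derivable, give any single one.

S

[0,8] S   >
  [0,5] S/PP   >
    [0,4] (S/PP)/(S/NP)   <
      [0,3] NP   <
        [0,2] N   >
          [0,1] "park" : N/(N/NP)
          [1,2] "chased" : N/NP
        [2,3] "liked" : NP\N
      [3,4] "sent" : ((S/PP)/(S/NP))\NP
    [4,5] "heard" : S/NP
  [5,8] PP   <
    [5,6] "cat" : NP
    [6,8] PP\NP   >
      [6,7] "with" : (PP\NP)/NP
      [7,8] "no" : NP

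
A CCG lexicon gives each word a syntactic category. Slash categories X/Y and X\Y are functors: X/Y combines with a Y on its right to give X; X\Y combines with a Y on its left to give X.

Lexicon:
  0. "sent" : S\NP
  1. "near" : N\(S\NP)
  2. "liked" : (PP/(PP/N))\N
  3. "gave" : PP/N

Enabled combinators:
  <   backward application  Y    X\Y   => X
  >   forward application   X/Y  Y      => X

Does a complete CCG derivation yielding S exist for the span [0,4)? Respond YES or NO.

S\NP N\(S\NP) (PP/(PP/N))\N PP/N
CKY chart[0,4] = {PP}; S ∉ chart

NO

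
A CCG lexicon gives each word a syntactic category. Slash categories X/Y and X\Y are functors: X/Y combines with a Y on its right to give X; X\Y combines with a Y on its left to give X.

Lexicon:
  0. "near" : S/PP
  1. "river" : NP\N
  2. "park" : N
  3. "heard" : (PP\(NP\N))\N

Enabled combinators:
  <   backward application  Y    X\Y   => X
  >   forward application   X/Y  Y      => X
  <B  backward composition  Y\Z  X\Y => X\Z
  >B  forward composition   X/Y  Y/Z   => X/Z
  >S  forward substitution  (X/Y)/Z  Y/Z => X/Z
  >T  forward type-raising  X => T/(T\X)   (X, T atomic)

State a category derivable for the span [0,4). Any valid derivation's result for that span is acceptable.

S

[0,4] S   >
  [0,1] "near" : S/PP
  [1,4] PP   <
    [1,2] "river" : NP\N
    [2,4] PP\(NP\N)   <
      [2,3] "park" : N
      [3,4] "heard" : (PP\(NP\N))\N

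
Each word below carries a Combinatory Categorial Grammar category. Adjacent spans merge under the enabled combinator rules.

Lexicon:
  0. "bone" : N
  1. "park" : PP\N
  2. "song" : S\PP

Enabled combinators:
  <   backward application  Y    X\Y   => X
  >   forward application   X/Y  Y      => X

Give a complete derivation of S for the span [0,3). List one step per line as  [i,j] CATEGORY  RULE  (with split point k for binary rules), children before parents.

[0,3] S   <
  [0,2] PP   <
    [0,1] "bone" : N
    [1,2] "park" : PP\N
  [2,3] "song" : S\PP

[0,1] N  lex  "bone"
[1,2] PP\N  lex  "park"
[0,2] PP  <  k=1
[2,3] S\PP  lex  "song"
[0,3] S  <  k=2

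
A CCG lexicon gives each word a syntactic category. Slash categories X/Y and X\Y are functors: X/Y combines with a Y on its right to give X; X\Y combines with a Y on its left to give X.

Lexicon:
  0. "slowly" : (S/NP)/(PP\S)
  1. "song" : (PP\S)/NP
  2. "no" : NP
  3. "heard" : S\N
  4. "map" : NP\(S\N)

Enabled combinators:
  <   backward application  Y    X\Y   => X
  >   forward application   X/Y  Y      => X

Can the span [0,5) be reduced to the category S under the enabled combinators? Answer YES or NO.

[0,5] S   >
  [0,3] S/NP   >
    [0,1] "slowly" : (S/NP)/(PP\S)
    [1,3] PP\S   >
      [1,2] "song" : (PP\S)/NP
      [2,3] "no" : NP
  [3,5] NP   <
    [3,4] "heard" : S\N
    [4,5] "map" : NP\(S\N)

YES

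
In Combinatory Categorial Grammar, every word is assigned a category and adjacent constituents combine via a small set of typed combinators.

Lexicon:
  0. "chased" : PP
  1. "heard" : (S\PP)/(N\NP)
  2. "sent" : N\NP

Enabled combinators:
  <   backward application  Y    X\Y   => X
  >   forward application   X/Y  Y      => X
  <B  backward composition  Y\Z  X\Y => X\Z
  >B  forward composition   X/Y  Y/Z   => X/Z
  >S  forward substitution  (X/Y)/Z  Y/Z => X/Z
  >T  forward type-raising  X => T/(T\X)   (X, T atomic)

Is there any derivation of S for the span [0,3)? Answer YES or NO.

[0,3] S   >
  [0,1] S/(S\PP)   >T
    [0,1] "chased" : PP
  [1,3] S\PP   >
    [1,2] "heard" : (S\PP)/(N\NP)
    [2,3] "sent" : N\NP

YES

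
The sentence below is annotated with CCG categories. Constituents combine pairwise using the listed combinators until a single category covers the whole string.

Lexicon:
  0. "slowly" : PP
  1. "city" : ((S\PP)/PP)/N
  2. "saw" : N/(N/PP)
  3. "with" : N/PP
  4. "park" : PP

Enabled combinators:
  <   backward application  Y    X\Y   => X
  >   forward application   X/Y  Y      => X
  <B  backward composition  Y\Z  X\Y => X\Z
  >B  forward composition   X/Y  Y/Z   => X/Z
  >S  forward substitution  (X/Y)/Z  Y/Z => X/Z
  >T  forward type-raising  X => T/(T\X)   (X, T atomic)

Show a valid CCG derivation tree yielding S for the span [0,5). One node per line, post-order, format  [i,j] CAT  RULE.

[0,5] S   >
  [0,1] S/(S\PP)   >T
    [0,1] "slowly" : PP
  [1,5] S\PP   >
    [1,4] (S\PP)/PP   >
      [1,2] "city" : ((S\PP)/PP)/N
      [2,4] N   >
        [2,3] "saw" : N/(N/PP)
        [3,4] "with" : N/PP
    [4,5] "park" : PP

[0,1] PP  lex  "slowly"
[0,1] S/(S\PP)  >T
[1,2] ((S\PP)/PP)/N  lex  "city"
[2,3] N/(N/PP)  lex  "saw"
[3,4] N/PP  lex  "with"
[2,4] N  >  k=3
[1,4] (S\PP)/PP  >  k=2
[4,5] PP  lex  "park"
[1,5] S\PP  >  k=4
[0,5] S  >  k=1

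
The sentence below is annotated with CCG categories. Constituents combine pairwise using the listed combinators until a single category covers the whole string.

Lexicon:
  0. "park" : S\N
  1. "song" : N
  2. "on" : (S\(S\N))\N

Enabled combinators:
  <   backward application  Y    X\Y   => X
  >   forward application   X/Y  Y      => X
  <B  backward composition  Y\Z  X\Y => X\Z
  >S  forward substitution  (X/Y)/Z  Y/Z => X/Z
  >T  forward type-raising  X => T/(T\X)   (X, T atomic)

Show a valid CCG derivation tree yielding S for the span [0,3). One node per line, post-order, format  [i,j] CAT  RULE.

[0,3] S   <
  [0,1] "park" : S\N
  [1,3] S\(S\N)   <
    [1,2] "song" : N
    [2,3] "on" : (S\(S\N))\N

[0,1] S\N  lex  "park"
[1,2] N  lex  "song"
[2,3] (S\(S\N))\N  lex  "on"
[1,3] S\(S\N)  <  k=2
[0,3] S  <  k=1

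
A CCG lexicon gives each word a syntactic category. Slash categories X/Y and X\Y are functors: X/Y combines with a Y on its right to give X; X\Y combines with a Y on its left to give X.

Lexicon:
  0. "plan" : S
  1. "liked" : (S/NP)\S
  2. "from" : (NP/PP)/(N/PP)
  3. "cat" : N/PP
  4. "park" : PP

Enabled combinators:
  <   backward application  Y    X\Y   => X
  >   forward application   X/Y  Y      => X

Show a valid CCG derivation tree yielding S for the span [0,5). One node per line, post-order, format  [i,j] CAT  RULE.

[0,5] S   >
  [0,2] S/NP   <
    [0,1] "plan" : S
    [1,2] "liked" : (S/NP)\S
  [2,5] NP   >
    [2,4] NP/PP   >
      [2,3] "from" : (NP/PP)/(N/PP)
      [3,4] "cat" : N/PP
    [4,5] "park" : PP

[0,1] S  lex  "plan"
[1,2] (S/NP)\S  lex  "liked"
[0,2] S/NP  <  k=1
[2,3] (NP/PP)/(N/PP)  lex  "from"
[3,4] N/PP  lex  "cat"
[2,4] NP/PP  >  k=3
[4,5] PP  lex  "park"
[2,5] NP  >  k=4
[0,5] S  >  k=2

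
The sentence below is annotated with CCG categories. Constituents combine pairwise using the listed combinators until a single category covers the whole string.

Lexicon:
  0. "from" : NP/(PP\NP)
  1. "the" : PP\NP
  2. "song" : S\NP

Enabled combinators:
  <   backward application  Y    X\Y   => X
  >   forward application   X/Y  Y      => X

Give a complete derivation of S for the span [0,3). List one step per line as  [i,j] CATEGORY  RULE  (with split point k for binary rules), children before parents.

[0,1] NP/(PP\NP)  lex  "from"
[1,2] PP\NP  lex  "the"
[0,2] NP  >  k=1
[2,3] S\NP  lex  "song"
[0,3] S  <  k=2

[0,3] S   <
  [0,2] NP   >
    [0,1] "from" : NP/(PP\NP)
    [1,2] "the" : PP\NP
  [2,3] "song" : S\NP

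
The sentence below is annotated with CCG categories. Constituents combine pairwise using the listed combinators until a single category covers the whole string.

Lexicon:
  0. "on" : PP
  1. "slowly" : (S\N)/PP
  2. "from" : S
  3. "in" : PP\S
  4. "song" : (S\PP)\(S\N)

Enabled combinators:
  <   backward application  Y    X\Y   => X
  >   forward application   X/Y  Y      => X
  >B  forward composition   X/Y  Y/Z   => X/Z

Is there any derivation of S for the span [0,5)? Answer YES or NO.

[0,5] S   <
  [0,1] "on" : PP
  [1,5] S\PP   <
    [1,4] S\N   >
      [1,2] "slowly" : (S\N)/PP
      [2,4] PP   <
        [2,3] "from" : S
        [3,4] "in" : PP\S
    [4,5] "song" : (S\PP)\(S\N)

YES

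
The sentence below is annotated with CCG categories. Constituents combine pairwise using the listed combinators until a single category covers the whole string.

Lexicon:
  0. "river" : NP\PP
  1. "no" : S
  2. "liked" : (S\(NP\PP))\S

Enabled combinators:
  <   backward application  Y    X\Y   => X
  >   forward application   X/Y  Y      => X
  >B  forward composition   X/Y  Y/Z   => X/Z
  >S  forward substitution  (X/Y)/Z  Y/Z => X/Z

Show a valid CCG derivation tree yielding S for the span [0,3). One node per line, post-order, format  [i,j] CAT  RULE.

[0,1] NP\PP  lex  "river"
[1,2] S  lex  "no"
[2,3] (S\(NP\PP))\S  lex  "liked"
[1,3] S\(NP\PP)  <  k=2
[0,3] S  <  k=1

[0,3] S   <
  [0,1] "river" : NP\PP
  [1,3] S\(NP\PP)   <
    [1,2] "no" : S
    [2,3] "liked" : (S\(NP\PP))\S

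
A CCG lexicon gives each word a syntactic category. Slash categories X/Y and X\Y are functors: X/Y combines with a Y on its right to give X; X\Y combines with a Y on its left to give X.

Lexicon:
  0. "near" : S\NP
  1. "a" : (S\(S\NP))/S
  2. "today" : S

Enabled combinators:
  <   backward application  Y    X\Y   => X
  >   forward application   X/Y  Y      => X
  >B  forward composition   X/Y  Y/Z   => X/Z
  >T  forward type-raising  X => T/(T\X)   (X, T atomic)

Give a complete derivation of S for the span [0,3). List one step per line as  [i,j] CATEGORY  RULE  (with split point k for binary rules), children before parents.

[0,3] S   <
  [0,1] "near" : S\NP
  [1,3] S\(S\NP)   >
    [1,2] "a" : (S\(S\NP))/S
    [2,3] "today" : S

[0,1] S\NP  lex  "near"
[1,2] (S\(S\NP))/S  lex  "a"
[2,3] S  lex  "today"
[1,3] S\(S\NP)  >  k=2
[0,3] S  <  k=1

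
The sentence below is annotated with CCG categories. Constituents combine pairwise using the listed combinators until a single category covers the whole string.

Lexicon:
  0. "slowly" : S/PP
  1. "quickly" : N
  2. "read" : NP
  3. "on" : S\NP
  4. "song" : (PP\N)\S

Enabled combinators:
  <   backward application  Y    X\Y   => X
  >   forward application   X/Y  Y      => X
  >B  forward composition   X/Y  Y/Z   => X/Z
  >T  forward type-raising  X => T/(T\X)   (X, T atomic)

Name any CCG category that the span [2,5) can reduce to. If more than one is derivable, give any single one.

[0,5] S   >
  [0,1] "slowly" : S/PP
  [1,5] PP   >
    [1,2] PP/(PP\N)   >T
      [1,2] "quickly" : N
    [2,5] PP\N   <
      [2,4] S   >
        [2,3] S/(S\NP)   >T
          [2,3] "read" : NP
        [3,4] "on" : S\NP
      [4,5] "song" : (PP\N)\S

PP\N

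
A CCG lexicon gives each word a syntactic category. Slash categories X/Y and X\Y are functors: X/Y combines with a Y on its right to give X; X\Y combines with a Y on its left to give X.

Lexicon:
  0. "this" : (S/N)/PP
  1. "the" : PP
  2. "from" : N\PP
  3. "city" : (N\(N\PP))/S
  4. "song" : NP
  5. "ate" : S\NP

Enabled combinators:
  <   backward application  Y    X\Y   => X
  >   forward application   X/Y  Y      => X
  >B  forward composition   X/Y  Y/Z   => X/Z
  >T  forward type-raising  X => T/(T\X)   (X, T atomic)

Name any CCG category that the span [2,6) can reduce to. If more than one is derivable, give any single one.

N

[0,6] S   >
  [0,2] S/N   >
    [0,1] "this" : (S/N)/PP
    [1,2] "the" : PP
  [2,6] N   <
    [2,3] "from" : N\PP
    [3,6] N\(N\PP)   >
      [3,4] "city" : (N\(N\PP))/S
      [4,6] S   <
        [4,5] "song" : NP
        [5,6] "ate" : S\NP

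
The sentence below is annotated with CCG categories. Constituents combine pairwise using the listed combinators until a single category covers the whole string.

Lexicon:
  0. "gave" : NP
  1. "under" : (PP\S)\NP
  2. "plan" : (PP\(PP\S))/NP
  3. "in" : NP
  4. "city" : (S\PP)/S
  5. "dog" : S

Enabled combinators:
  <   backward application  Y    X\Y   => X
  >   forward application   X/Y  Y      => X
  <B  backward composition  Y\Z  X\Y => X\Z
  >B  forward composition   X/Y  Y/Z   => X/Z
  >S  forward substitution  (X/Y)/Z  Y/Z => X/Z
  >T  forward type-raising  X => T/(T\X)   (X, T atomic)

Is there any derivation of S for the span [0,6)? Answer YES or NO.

[0,6] S   <
  [0,4] PP   <
    [0,2] PP\S   <
      [0,1] "gave" : NP
      [1,2] "under" : (PP\S)\NP
    [2,4] PP\(PP\S)   >
      [2,3] "plan" : (PP\(PP\S))/NP
      [3,4] "in" : NP
  [4,6] S\PP   >
    [4,5] "city" : (S\PP)/S
    [5,6] "dog" : S

YES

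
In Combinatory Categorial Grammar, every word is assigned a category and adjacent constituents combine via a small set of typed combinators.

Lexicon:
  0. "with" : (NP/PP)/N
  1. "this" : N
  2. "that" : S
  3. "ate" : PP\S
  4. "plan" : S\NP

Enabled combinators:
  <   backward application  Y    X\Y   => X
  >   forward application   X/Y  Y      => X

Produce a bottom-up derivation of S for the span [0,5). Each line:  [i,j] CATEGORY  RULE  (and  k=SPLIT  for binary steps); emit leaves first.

[0,1] (NP/PP)/N  lex  "with"
[1,2] N  lex  "this"
[0,2] NP/PP  >  k=1
[2,3] S  lex  "that"
[3,4] PP\S  lex  "ate"
[2,4] PP  <  k=3
[0,4] NP  >  k=2
[4,5] S\NP  lex  "plan"
[0,5] S  <  k=4

[0,5] S   <
  [0,4] NP   >
    [0,2] NP/PP   >
      [0,1] "with" : (NP/PP)/N
      [1,2] "this" : N
    [2,4] PP   <
      [2,3] "that" : S
      [3,4] "ate" : PP\S
  [4,5] "plan" : S\NP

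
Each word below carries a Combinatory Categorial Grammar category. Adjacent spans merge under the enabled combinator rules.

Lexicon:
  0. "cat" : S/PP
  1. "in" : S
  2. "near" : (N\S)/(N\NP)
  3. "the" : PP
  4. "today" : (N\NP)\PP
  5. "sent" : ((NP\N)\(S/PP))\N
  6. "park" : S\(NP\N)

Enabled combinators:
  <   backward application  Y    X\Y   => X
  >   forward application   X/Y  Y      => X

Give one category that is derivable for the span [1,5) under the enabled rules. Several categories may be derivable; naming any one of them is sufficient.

[0,7] S   <
  [0,6] NP\N   <
    [0,1] "cat" : S/PP
    [1,6] (NP\N)\(S/PP)   <
      [1,5] N   <
        [1,2] "in" : S
        [2,5] N\S   >
          [2,3] "near" : (N\S)/(N\NP)
          [3,5] N\NP   <
            [3,4] "the" : PP
            [4,5] "today" : (N\NP)\PP
      [5,6] "sent" : ((NP\N)\(S/PP))\N
  [6,7] "park" : S\(NP\N)

N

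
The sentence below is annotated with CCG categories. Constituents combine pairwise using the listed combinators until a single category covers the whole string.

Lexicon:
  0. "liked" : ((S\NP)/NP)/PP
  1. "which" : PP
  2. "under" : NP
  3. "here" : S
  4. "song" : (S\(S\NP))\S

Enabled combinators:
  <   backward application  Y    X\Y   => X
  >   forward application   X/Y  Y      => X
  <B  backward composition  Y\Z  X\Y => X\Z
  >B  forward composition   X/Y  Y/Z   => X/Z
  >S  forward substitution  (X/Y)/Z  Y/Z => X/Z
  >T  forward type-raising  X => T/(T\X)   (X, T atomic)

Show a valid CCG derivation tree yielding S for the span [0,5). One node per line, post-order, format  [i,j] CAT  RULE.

[0,5] S   <
  [0,3] S\NP   >
    [0,2] (S\NP)/NP   >
      [0,1] "liked" : ((S\NP)/NP)/PP
      [1,2] "which" : PP
    [2,3] "under" : NP
  [3,5] S\(S\NP)   <
    [3,4] "here" : S
    [4,5] "song" : (S\(S\NP))\S

[0,1] ((S\NP)/NP)/PP  lex  "liked"
[1,2] PP  lex  "which"
[0,2] (S\NP)/NP  >  k=1
[2,3] NP  lex  "under"
[0,3] S\NP  >  k=2
[3,4] S  lex  "here"
[4,5] (S\(S\NP))\S  lex  "song"
[3,5] S\(S\NP)  <  k=4
[0,5] S  <  k=3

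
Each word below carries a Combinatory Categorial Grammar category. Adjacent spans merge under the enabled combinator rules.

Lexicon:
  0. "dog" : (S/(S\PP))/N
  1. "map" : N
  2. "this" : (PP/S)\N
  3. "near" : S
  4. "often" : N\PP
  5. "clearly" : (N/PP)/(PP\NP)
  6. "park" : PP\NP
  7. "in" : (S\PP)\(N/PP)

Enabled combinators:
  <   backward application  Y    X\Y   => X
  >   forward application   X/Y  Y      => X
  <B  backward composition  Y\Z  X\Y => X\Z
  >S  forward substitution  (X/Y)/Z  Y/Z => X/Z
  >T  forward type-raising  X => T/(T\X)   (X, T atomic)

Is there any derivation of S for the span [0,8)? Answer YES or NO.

YES

[0,8] S   >
  [0,5] S/(S\PP)   >
    [0,1] "dog" : (S/(S\PP))/N
    [1,5] N   <
      [1,4] PP   >
        [1,3] PP/S   <
          [1,2] "map" : N
          [2,3] "this" : (PP/S)\N
        [3,4] "near" : S
      [4,5] "often" : N\PP
  [5,8] S\PP   <
    [5,7] N/PP   >
      [5,6] "clearly" : (N/PP)/(PP\NP)
      [6,7] "park" : PP\NP
    [7,8] "in" : (S\PP)\(N/PP)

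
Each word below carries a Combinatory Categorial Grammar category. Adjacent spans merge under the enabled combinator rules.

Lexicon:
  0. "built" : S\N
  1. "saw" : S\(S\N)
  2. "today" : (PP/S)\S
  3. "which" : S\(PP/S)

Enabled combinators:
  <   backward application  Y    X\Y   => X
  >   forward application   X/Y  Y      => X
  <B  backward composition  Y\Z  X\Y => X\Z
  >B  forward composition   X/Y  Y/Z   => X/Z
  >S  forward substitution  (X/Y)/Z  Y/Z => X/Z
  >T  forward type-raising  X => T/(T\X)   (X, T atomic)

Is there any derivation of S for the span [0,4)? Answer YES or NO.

[0,4] S   <
  [0,3] PP/S   <
    [0,2] S   <
      [0,1] "built" : S\N
      [1,2] "saw" : S\(S\N)
    [2,3] "today" : (PP/S)\S
  [3,4] "which" : S\(PP/S)

YES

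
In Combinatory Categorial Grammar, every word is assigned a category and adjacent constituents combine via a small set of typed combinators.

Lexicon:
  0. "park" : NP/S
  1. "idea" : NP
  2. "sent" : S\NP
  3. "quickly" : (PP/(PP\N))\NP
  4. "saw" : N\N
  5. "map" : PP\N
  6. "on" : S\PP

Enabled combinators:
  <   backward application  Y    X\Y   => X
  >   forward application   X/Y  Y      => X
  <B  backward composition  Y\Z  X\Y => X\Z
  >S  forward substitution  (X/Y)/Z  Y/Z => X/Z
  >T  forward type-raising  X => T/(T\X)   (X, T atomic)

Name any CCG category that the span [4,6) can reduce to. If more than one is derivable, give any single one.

[0,7] S   <
  [0,6] PP   >
    [0,4] PP/(PP\N)   <
      [0,3] NP   >
        [0,1] "park" : NP/S
        [1,3] S   >
          [1,2] S/(S\NP)   >T
            [1,2] "idea" : NP
          [2,3] "sent" : S\NP
      [3,4] "quickly" : (PP/(PP\N))\NP
    [4,6] PP\N   <B
      [4,5] "saw" : N\N
      [5,6] "map" : PP\N
  [6,7] "on" : S\PP

PP\N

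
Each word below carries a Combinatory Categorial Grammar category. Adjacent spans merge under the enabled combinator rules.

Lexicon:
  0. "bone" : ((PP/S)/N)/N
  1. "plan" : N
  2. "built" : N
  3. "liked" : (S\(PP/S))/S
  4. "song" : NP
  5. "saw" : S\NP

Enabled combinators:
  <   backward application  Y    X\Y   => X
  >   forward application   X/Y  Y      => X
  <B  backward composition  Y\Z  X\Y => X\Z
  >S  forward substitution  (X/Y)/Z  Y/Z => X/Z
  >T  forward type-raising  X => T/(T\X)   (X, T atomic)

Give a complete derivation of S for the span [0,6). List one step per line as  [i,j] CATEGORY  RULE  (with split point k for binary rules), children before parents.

[0,6] S   <
  [0,3] PP/S   >
    [0,2] (PP/S)/N   >
      [0,1] "bone" : ((PP/S)/N)/N
      [1,2] "plan" : N
    [2,3] "built" : N
  [3,6] S\(PP/S)   >
    [3,4] "liked" : (S\(PP/S))/S
    [4,6] S   >
      [4,5] S/(S\NP)   >T
        [4,5] "song" : NP
      [5,6] "saw" : S\NP

[0,1] ((PP/S)/N)/N  lex  "bone"
[1,2] N  lex  "plan"
[0,2] (PP/S)/N  >  k=1
[2,3] N  lex  "built"
[0,3] PP/S  >  k=2
[3,4] (S\(PP/S))/S  lex  "liked"
[4,5] NP  lex  "song"
[4,5] S/(S\NP)  >T
[5,6] S\NP  lex  "saw"
[4,6] S  >  k=5
[3,6] S\(PP/S)  >  k=4
[0,6] S  <  k=3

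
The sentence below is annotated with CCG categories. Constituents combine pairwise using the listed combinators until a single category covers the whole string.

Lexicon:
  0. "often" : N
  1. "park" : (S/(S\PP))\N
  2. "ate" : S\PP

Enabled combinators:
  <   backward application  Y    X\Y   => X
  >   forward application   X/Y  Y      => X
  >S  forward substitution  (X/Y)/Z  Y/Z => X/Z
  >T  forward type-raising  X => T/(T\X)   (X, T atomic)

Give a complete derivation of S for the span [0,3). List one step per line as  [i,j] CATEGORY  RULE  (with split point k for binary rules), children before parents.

[0,3] S   >
  [0,2] S/(S\PP)   <
    [0,1] "often" : N
    [1,2] "park" : (S/(S\PP))\N
  [2,3] "ate" : S\PP

[0,1] N  lex  "often"
[1,2] (S/(S\PP))\N  lex  "park"
[0,2] S/(S\PP)  <  k=1
[2,3] S\PP  lex  "ate"
[0,3] S  >  k=2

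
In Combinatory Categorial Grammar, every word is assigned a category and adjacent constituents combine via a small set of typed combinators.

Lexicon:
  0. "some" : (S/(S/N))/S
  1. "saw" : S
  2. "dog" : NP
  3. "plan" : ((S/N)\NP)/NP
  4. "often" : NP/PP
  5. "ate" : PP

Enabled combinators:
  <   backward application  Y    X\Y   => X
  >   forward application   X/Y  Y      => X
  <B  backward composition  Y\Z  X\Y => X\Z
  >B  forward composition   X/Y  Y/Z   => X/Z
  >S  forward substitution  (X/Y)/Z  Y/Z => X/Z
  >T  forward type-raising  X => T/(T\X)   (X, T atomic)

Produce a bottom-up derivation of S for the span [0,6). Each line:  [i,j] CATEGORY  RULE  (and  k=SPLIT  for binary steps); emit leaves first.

[0,6] S   >
  [0,2] S/(S/N)   >
    [0,1] "some" : (S/(S/N))/S
    [1,2] "saw" : S
  [2,6] S/N   <
    [2,3] "dog" : NP
    [3,6] (S/N)\NP   >
      [3,4] "plan" : ((S/N)\NP)/NP
      [4,6] NP   >
        [4,5] "often" : NP/PP
        [5,6] "ate" : PP

[0,1] (S/(S/N))/S  lex  "some"
[1,2] S  lex  "saw"
[0,2] S/(S/N)  >  k=1
[2,3] NP  lex  "dog"
[3,4] ((S/N)\NP)/NP  lex  "plan"
[4,5] NP/PP  lex  "often"
[5,6] PP  lex  "ate"
[4,6] NP  >  k=5
[3,6] (S/N)\NP  >  k=4
[2,6] S/N  <  k=3
[0,6] S  >  k=2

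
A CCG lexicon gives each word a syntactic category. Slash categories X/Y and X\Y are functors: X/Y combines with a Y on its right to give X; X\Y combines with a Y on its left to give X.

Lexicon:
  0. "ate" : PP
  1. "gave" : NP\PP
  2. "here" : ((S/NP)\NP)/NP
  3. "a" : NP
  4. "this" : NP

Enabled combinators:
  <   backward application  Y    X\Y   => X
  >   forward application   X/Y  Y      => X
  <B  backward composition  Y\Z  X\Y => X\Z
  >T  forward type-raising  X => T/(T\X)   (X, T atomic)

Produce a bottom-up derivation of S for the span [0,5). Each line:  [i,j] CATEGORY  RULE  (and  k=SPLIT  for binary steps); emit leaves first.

[0,5] S   >
  [0,4] S/NP   <
    [0,2] NP   <
      [0,1] "ate" : PP
      [1,2] "gave" : NP\PP
    [2,4] (S/NP)\NP   >
      [2,3] "here" : ((S/NP)\NP)/NP
      [3,4] "a" : NP
  [4,5] "this" : NP

[0,1] PP  lex  "ate"
[1,2] NP\PP  lex  "gave"
[0,2] NP  <  k=1
[2,3] ((S/NP)\NP)/NP  lex  "here"
[3,4] NP  lex  "a"
[2,4] (S/NP)\NP  >  k=3
[0,4] S/NP  <  k=2
[4,5] NP  lex  "this"
[0,5] S  >  k=4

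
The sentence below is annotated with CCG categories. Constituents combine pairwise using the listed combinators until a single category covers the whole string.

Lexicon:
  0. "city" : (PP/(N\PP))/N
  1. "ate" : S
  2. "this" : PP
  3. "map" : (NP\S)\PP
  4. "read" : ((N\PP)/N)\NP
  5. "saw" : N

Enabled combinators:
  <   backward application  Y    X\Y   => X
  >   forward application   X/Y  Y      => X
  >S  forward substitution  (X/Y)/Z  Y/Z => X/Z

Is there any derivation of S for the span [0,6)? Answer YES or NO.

(PP/(N\PP))/N S PP (NP\S)\PP ((N\PP)/N)\NP N
CKY chart[0,6] = {PP}; S ∉ chart

NO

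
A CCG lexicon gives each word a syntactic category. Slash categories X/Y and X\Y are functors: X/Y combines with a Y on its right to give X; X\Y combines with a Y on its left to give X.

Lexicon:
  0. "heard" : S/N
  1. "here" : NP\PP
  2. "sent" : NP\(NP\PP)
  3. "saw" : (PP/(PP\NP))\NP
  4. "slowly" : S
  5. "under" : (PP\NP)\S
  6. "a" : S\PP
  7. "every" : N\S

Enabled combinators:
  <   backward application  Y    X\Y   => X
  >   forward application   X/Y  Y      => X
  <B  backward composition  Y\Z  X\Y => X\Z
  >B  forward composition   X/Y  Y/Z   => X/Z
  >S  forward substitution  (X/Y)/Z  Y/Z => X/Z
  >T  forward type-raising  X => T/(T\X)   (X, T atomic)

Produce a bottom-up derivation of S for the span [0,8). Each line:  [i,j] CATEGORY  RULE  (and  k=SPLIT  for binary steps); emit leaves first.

[0,1] S/N  lex  "heard"
[1,2] NP\PP  lex  "here"
[2,3] NP\(NP\PP)  lex  "sent"
[1,3] NP  <  k=2
[3,4] (PP/(PP\NP))\NP  lex  "saw"
[1,4] PP/(PP\NP)  <  k=3
[4,5] S  lex  "slowly"
[5,6] (PP\NP)\S  lex  "under"
[4,6] PP\NP  <  k=5
[1,6] PP  >  k=4
[6,7] S\PP  lex  "a"
[7,8] N\S  lex  "every"
[6,8] N\PP  <B  k=7
[1,8] N  <  k=6
[0,8] S  >  k=1

[0,8] S   >
  [0,1] "heard" : S/N
  [1,8] N   <
    [1,6] PP   >
      [1,4] PP/(PP\NP)   <
        [1,3] NP   <
          [1,2] "here" : NP\PP
          [2,3] "sent" : NP\(NP\PP)
        [3,4] "saw" : (PP/(PP\NP))\NP
      [4,6] PP\NP   <
        [4,5] "slowly" : S
        [5,6] "under" : (PP\NP)\S
    [6,8] N\PP   <B
      [6,7] "a" : S\PP
      [7,8] "every" : N\S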